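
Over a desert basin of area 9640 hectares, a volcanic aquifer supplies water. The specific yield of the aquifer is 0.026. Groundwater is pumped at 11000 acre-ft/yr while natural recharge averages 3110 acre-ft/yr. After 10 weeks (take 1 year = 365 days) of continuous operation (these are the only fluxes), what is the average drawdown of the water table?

A = 9640 hectares = 9.64 × 10^7 m²
Net abstraction = 11000 − 3110 = 7890 acre-ft/yr
Q_net = 7890 acre-ft/yr = 26660 m³/d
t = 10 weeks = 70 d
ΔV = Q × t = 26660 m³/d × 70 d = 1.866 × 10^6 m³
Δh = ΔV / (Sy × A) = 1.866 × 10^6 / (0.026 × 9.64 × 10^7) = 0.7447 m

Δh ≈ 0.745 m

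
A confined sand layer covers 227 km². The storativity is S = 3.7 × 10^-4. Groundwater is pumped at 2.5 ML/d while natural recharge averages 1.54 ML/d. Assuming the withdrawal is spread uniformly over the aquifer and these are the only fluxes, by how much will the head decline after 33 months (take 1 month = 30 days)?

A = 227 km² = 2.27 × 10^8 m²
Net abstraction = 2.5 − 1.54 = 0.96 ML/d
Q_net = 0.96 ML/d = 960 m³/d
t = 33 months = 990 d
ΔV = Q × t = 960 m³/d × 990 d = 9.504 × 10^5 m³
Δh = ΔV / (S × A) = 9.504 × 10^5 / (3.7 × 10^-4 × 2.27 × 10^8) = 11.32 m

Δh ≈ 11.3 m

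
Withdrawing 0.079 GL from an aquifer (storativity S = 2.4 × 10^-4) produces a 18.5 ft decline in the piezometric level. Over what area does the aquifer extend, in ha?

A ≈ 5840 ha

Δh = 18.5 ft = 5.639 m
ΔV = 0.079 GL = 79000 m³
A = ΔV / (S × Δh) = 79000 / (2.4 × 10^-4 × 5.639) = 5.838 × 10^7 m²
A = 5.838 × 10^7 m² = 5838 ha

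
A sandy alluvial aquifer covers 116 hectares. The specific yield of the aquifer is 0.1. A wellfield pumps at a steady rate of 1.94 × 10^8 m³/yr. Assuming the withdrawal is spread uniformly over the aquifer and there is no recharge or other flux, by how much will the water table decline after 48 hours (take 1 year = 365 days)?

A = 116 hectares = 1.16 × 10^6 m²
Q = 1.94 × 10^8 m³/yr = 5.315 × 10^5 m³/d
t = 48 hours = 2 d
ΔV = Q × t = 5.315 × 10^5 m³/d × 2 d = 1.063 × 10^6 m³
Δh = ΔV / (Sy × A) = 1.063 × 10^6 / (0.1 × 1.16 × 10^6) = 9.164 m

Δh ≈ 9.16 m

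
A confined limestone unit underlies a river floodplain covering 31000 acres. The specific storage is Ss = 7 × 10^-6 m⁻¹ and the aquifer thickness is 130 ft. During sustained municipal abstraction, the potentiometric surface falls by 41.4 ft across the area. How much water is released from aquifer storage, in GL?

b = 130 ft = 39.62 m
S = Ss × b = 7 × 10^-6 m⁻¹ × 39.62 m = 2.774 × 10^-4
A = 31000 acres = 1.255 × 10^8 m²
Δh = 41.4 ft = 12.62 m
ΔV = S × A × Δh = 2.774 × 10^-4 × 1.255 × 10^8 m² × 12.62 m = 4.391 × 10^5 m³
ΔV = 4.391 × 10^5 m³ = 0.4391 GL

ΔV ≈ 0.439 GL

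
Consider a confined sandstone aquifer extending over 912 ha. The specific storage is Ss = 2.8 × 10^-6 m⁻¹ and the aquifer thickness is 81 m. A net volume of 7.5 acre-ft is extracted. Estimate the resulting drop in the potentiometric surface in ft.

S = Ss × b = 2.8 × 10^-6 m⁻¹ × 81 m = 2.268 × 10^-4
A = 912 ha = 9.12 × 10^6 m²
ΔV = 7.5 acre-ft = 9251 m³
Δh = ΔV / (S × A) = 9251 m³ / (2.268 × 10^-4 × 9.12 × 10^6 m²) = 4.473 m
Δh = 4.473 m = 14.67 ft

Δh ≈ 14.7 ft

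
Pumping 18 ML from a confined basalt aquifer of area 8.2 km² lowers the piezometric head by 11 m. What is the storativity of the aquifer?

A = 8.2 km² = 8.2 × 10^6 m²
ΔV = 18 ML = 18000 m³
S = ΔV / (A × Δh) = 18000 m³ / (8.2 × 10^6 m² × 11 m) = 1.996 × 10^-4

S ≈ 2 × 10^-4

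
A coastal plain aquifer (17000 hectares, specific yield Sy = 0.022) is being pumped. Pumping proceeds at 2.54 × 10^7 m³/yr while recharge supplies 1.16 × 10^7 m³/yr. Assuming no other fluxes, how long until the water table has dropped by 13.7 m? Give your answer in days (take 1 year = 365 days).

A = 17000 hectares = 1.7 × 10^8 m²
ΔV = Sy × A × Δh = 0.022 × 1.7 × 10^8 × 13.7 = 5.124 × 10^7 m³
Net withdrawal = 2.54 × 10^7 − 1.16 × 10^7 = 1.38 × 10^7 m³/yr = 37810 m³/d
t = ΔV / Q = 5.124 × 10^7 m³ / 37810 m³/d = 1355 d

t ≈ 1360 days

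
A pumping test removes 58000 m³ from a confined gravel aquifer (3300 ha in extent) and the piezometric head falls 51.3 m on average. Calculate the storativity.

S ≈ 3.4 × 10^-5

A = 3300 ha = 3.3 × 10^7 m²
S = ΔV / (A × Δh) = 58000 m³ / (3.3 × 10^7 m² × 51.3 m) = 3.426 × 10^-5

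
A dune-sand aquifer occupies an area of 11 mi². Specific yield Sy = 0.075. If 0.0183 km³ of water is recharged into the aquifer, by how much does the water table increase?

Δh ≈ 8.56 m

A = 11 mi² = 2.849 × 10^7 m²
ΔV = 0.0183 km³ = 1.83 × 10^7 m³
Δh = ΔV / (Sy × A) = 1.83 × 10^7 m³ / (0.075 × 2.849 × 10^7 m²) = 8.564 m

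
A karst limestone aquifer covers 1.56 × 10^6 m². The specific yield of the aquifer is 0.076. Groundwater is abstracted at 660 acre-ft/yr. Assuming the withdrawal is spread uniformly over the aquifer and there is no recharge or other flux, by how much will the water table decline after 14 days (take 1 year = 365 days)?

Q = 660 acre-ft/yr = 2230 m³/d
ΔV = Q × t = 2230 m³/d × 14 d = 31230 m³
Δh = ΔV / (Sy × A) = 31230 / (0.076 × 1.56 × 10^6) = 0.2634 m

Δh ≈ 0.263 m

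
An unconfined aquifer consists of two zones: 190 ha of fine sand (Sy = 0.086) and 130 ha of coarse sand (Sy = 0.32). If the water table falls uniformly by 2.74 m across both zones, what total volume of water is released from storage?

ΔV ≈ 1.59 × 10^6 m³

A₁ = 190 ha = 1.9 × 10^6 m²; A₂ = 130 ha = 1.3 × 10^6 m²
ΔV₁ = 0.086 × 1.9 × 10^6 × 2.74 = 4.477 × 10^5 m³
ΔV₂ = 0.32 × 1.3 × 10^6 × 2.74 = 1.14 × 10^6 m³
ΔV = ΔV₁ + ΔV₂ = 1.588 × 10^6 m³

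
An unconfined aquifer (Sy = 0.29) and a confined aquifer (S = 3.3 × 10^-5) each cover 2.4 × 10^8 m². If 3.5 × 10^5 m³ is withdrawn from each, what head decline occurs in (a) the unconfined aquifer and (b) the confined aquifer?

Unconfined: Δh_u = ΔV/(Sy·A) = 3.5 × 10^5/(0.29 × 2.4 × 10^8) = 0.005029 m
Confined: Δh_c = ΔV/(S·A) = 3.5 × 10^5/(3.3 × 10^-5 × 2.4 × 10^8) = 44.19 m

Δh_u ≈ 0.00503 m; Δh_c ≈ 44.2 m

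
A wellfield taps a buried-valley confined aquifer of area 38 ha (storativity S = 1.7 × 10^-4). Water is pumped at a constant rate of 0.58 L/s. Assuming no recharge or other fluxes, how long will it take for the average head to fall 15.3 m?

A = 38 ha = 3.8 × 10^5 m²
ΔV = S × A × Δh = 1.7 × 10^-4 × 3.8 × 10^5 × 15.3 = 988.4 m³
Q = 0.58 L/s = 50.11 m³/d
t = ΔV / Q = 988.4 m³ / 50.11 m³/d = 19.72 d

t ≈ 19.7 days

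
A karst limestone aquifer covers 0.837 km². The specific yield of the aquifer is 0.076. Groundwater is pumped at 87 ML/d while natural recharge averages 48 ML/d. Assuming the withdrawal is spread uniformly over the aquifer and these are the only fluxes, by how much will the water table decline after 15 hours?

Δh ≈ 0.383 m

A = 0.837 km² = 8.37 × 10^5 m²
Net abstraction = 87 − 48 = 39 ML/d
Q_net = 39 ML/d = 39000 m³/d
t = 15 hours = 0.625 d
ΔV = Q × t = 39000 m³/d × 0.625 d = 24380 m³
Δh = ΔV / (Sy × A) = 24380 / (0.076 × 8.37 × 10^5) = 0.3832 m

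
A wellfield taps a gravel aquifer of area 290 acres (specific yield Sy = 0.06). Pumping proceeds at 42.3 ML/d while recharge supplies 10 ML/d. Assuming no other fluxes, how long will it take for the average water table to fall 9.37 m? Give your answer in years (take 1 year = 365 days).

A = 290 acres = 1.174 × 10^6 m²
ΔV = Sy × A × Δh = 0.06 × 1.174 × 10^6 × 9.37 = 6.598 × 10^5 m³
Net withdrawal = 42.3 − 10 = 32.3 ML/d = 32300 m³/d
t = ΔV / Q = 6.598 × 10^5 m³ / 32300 m³/d = 20.43 d
t = 20.43 d ≈ 0.05596 years

t ≈ 0.056 years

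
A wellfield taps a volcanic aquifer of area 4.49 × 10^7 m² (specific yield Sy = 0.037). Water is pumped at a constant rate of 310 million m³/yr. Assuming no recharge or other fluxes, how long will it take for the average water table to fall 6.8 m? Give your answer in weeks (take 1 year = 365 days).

ΔV = Sy × A × Δh = 0.037 × 4.49 × 10^7 × 6.8 = 1.13 × 10^7 m³
Q = 310 million m³/yr = 8.493 × 10^5 m³/d
t = ΔV / Q = 1.13 × 10^7 m³ / 8.493 × 10^5 m³/d = 13.3 d
t = 13.3 d ≈ 1.9 weeks

t ≈ 1.9 weeks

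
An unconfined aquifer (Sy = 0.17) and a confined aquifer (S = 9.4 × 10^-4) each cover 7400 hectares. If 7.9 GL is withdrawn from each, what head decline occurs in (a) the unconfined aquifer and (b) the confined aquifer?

Δh_u ≈ 0.628 m; Δh_c ≈ 114 m

A = 7400 hectares = 7.4 × 10^7 m²
ΔV = 7.9 GL = 7.9 × 10^6 m³
Unconfined: Δh_u = ΔV/(Sy·A) = 7.9 × 10^6/(0.17 × 7.4 × 10^7) = 0.628 m
Confined: Δh_c = ΔV/(S·A) = 7.9 × 10^6/(9.4 × 10^-4 × 7.4 × 10^7) = 113.6 m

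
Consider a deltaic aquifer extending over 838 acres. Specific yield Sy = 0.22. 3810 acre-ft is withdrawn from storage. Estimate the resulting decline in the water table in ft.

Δh ≈ 20.7 ft

A = 838 acres = 3.391 × 10^6 m²
ΔV = 3810 acre-ft = 4.7 × 10^6 m³
Δh = ΔV / (Sy × A) = 4.7 × 10^6 m³ / (0.22 × 3.391 × 10^6 m²) = 6.299 m
Δh = 6.299 m = 20.67 ft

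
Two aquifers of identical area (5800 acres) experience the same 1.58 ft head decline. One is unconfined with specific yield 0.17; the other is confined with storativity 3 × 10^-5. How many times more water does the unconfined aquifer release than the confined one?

A = 5800 acres = 2.347 × 10^7 m²
Δh = 1.58 ft = 0.4816 m
Unconfined: ΔV_u = Sy × A × Δh = 0.17 × 2.347 × 10^7 × 0.4816 = 1.922 × 10^6 m³
Confined: ΔV_c = S × A × Δh = 3 × 10^-5 × 2.347 × 10^7 × 0.4816 = 339.1 m³
Ratio = ΔV_u / ΔV_c = Sy / S = 0.17 / 3 × 10^-5 = 5667

ΔV_u / ΔV_c ≈ 5670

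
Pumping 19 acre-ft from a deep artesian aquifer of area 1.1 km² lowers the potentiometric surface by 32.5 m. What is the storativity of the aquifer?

A = 1.1 km² = 1.1 × 10^6 m²
ΔV = 19 acre-ft = 23440 m³
S = ΔV / (A × Δh) = 23440 m³ / (1.1 × 10^6 m² × 32.5 m) = 6.556 × 10^-4

S ≈ 6.6 × 10^-4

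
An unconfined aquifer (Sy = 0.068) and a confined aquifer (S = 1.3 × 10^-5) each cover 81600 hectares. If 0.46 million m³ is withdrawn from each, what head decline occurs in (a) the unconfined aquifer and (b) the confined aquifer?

A = 81600 hectares = 8.16 × 10^8 m²
ΔV = 0.46 million m³ = 4.6 × 10^5 m³
Unconfined: Δh_u = ΔV/(Sy·A) = 4.6 × 10^5/(0.068 × 8.16 × 10^8) = 0.00829 m
Confined: Δh_c = ΔV/(S·A) = 4.6 × 10^5/(1.3 × 10^-5 × 8.16 × 10^8) = 43.36 m

Δh_u ≈ 0.00829 m; Δh_c ≈ 43.4 m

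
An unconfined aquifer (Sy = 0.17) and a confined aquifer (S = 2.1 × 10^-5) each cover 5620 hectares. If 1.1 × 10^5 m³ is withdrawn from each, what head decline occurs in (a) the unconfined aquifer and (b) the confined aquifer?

Δh_u ≈ 0.0115 m; Δh_c ≈ 93.2 m

A = 5620 hectares = 5.62 × 10^7 m²
Unconfined: Δh_u = ΔV/(Sy·A) = 1.1 × 10^5/(0.17 × 5.62 × 10^7) = 0.01151 m
Confined: Δh_c = ΔV/(S·A) = 1.1 × 10^5/(2.1 × 10^-5 × 5.62 × 10^7) = 93.2 m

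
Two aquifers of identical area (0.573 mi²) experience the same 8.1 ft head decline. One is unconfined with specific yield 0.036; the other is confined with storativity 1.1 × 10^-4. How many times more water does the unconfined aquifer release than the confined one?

ΔV_u / ΔV_c ≈ 327

A = 0.573 mi² = 1.484 × 10^6 m²
Δh = 8.1 ft = 2.469 m
Unconfined: ΔV_u = Sy × A × Δh = 0.036 × 1.484 × 10^6 × 2.469 = 1.319 × 10^5 m³
Confined: ΔV_c = S × A × Δh = 1.1 × 10^-4 × 1.484 × 10^6 × 2.469 = 403 m³
Ratio = ΔV_u / ΔV_c = Sy / S = 0.036 / 1.1 × 10^-4 = 327.3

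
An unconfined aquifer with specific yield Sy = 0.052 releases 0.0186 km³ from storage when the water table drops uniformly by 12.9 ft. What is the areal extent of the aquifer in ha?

Δh = 12.9 ft = 3.932 m
ΔV = 0.0186 km³ = 1.86 × 10^7 m³
A = ΔV / (Sy × Δh) = 1.86 × 10^7 / (0.052 × 3.932) = 9.097 × 10^7 m²
A = 9.097 × 10^7 m² = 9097 ha

A ≈ 9100 ha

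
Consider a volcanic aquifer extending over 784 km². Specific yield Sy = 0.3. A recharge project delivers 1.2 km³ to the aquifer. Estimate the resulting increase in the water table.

A = 784 km² = 7.84 × 10^8 m²
ΔV = 1.2 km³ = 1.2 × 10^9 m³
Δh = ΔV / (Sy × A) = 1.2 × 10^9 m³ / (0.3 × 7.84 × 10^8 m²) = 5.102 m

Δh ≈ 5.1 m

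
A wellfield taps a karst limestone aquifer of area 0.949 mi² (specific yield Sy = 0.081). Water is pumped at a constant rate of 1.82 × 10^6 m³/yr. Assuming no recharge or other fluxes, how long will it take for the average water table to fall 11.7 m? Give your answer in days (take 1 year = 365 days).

t ≈ 467 days

A = 0.949 mi² = 2.458 × 10^6 m²
ΔV = Sy × A × Δh = 0.081 × 2.458 × 10^6 × 11.7 = 2.329 × 10^6 m³
Q = 1.82 × 10^6 m³/yr = 4986 m³/d
t = ΔV / Q = 2.329 × 10^6 m³ / 4986 m³/d = 467.1 d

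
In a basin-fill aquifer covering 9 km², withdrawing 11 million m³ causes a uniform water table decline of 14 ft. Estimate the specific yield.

A = 9 km² = 9 × 10^6 m²
Δh = 14 ft = 4.267 m
ΔV = 11 million m³ = 1.1 × 10^7 m³
Sy = ΔV / (A × Δh) = 1.1 × 10^7 m³ / (9 × 10^6 m² × 4.267 m) = 0.2864

Sy ≈ 0.29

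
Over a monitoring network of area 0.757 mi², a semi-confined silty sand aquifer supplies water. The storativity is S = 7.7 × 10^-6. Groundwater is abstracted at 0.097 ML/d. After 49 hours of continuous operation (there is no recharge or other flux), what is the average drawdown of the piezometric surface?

Δh ≈ 13.1 m

A = 0.757 mi² = 1.961 × 10^6 m²
Q = 0.097 ML/d = 97 m³/d
t = 49 hours = 2.042 d
ΔV = Q × t = 97 m³/d × 2.042 d = 198 m³
Δh = ΔV / (S × A) = 198 / (7.7 × 10^-6 × 1.961 × 10^6) = 13.12 m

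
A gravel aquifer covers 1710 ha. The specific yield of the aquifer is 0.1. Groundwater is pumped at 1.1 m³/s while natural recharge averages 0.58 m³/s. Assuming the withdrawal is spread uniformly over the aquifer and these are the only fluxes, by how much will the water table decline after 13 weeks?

A = 1710 ha = 1.71 × 10^7 m²
Net abstraction = 1.1 − 0.58 = 0.52 m³/s
Q_net = 0.52 m³/s = 44930 m³/d
t = 13 weeks = 91 d
ΔV = Q × t = 44930 m³/d × 91 d = 4.088 × 10^6 m³
Δh = ΔV / (Sy × A) = 4.088 × 10^6 / (0.1 × 1.71 × 10^7) = 2.391 m

Δh ≈ 2.39 m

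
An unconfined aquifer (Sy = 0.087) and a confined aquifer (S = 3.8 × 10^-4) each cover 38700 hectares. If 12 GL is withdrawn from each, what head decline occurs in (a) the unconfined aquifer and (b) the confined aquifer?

Δh_u ≈ 0.356 m; Δh_c ≈ 81.6 m

A = 38700 hectares = 3.87 × 10^8 m²
ΔV = 12 GL = 1.2 × 10^7 m³
Unconfined: Δh_u = ΔV/(Sy·A) = 1.2 × 10^7/(0.087 × 3.87 × 10^8) = 0.3564 m
Confined: Δh_c = ΔV/(S·A) = 1.2 × 10^7/(3.8 × 10^-4 × 3.87 × 10^8) = 81.6 m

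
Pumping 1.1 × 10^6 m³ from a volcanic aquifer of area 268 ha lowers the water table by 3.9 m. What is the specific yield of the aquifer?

A = 268 ha = 2.68 × 10^6 m²
Sy = ΔV / (A × Δh) = 1.1 × 10^6 m³ / (2.68 × 10^6 m² × 3.9 m) = 0.1052

Sy ≈ 0.11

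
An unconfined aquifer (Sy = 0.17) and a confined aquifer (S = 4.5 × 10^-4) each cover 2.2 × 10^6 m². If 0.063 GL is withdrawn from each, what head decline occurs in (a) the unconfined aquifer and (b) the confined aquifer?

ΔV = 0.063 GL = 63000 m³
Unconfined: Δh_u = ΔV/(Sy·A) = 63000/(0.17 × 2.2 × 10^6) = 0.1684 m
Confined: Δh_c = ΔV/(S·A) = 63000/(4.5 × 10^-4 × 2.2 × 10^6) = 63.64 m

Δh_u ≈ 0.168 m; Δh_c ≈ 63.6 m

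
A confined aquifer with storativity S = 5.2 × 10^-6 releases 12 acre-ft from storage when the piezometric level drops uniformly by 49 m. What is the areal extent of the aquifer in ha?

ΔV = 12 acre-ft = 14800 m³
A = ΔV / (S × Δh) = 14800 / (5.2 × 10^-6 × 49) = 5.809 × 10^7 m²
A = 5.809 × 10^7 m² = 5809 ha

A ≈ 5810 ha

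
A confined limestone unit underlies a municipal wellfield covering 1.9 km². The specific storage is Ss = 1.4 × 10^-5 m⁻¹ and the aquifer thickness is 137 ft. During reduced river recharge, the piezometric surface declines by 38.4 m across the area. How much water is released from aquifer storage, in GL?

ΔV ≈ 0.0427 GL

b = 137 ft = 41.76 m
S = Ss × b = 1.4 × 10^-5 m⁻¹ × 41.76 m = 5.846 × 10^-4
A = 1.9 km² = 1.9 × 10^6 m²
ΔV = S × A × Δh = 5.846 × 10^-4 × 1.9 × 10^6 m² × 38.4 m = 42650 m³
ΔV = 42650 m³ = 0.04265 GL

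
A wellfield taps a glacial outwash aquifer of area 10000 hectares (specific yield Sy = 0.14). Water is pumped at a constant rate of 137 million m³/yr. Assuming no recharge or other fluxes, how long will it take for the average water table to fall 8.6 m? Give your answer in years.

t ≈ 0.879 years

A = 10000 hectares = 1 × 10^8 m²
ΔV = Sy × A × Δh = 0.14 × 1 × 10^8 × 8.6 = 1.204 × 10^8 m³
Q = 137 million m³/yr = 3.753 × 10^5 m³/d
t = ΔV / Q = 1.204 × 10^8 m³ / 3.753 × 10^5 m³/d = 320.8 d
t = 320.8 d ≈ 0.8788 years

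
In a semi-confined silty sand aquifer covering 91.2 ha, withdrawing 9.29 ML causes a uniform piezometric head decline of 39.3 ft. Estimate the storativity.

A = 91.2 ha = 9.12 × 10^5 m²
Δh = 39.3 ft = 11.98 m
ΔV = 9.29 ML = 9290 m³
S = ΔV / (A × Δh) = 9290 m³ / (9.12 × 10^5 m² × 11.98 m) = 8.504 × 10^-4

S ≈ 8.5 × 10^-4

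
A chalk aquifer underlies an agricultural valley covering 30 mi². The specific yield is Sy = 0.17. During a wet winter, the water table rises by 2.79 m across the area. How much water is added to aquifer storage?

A = 30 mi² = 7.77 × 10^7 m²
ΔV = Sy × A × Δh = 0.17 × 7.77 × 10^7 m² × 2.79 m = 3.685 × 10^7 m³

ΔV ≈ 3.69 × 10^7 m³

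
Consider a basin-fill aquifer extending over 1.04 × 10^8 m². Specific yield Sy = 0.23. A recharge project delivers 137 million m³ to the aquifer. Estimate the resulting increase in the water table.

ΔV = 137 million m³ = 1.37 × 10^8 m³
Δh = ΔV / (Sy × A) = 1.37 × 10^8 m³ / (0.23 × 1.04 × 10^8 m²) = 5.727 m

Δh ≈ 5.73 m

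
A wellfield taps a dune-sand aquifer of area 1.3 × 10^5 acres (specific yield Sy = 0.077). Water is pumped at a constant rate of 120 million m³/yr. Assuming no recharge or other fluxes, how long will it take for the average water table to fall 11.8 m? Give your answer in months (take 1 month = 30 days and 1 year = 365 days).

t ≈ 48.5 months

A = 1.3 × 10^5 acres = 5.261 × 10^8 m²
ΔV = Sy × A × Δh = 0.077 × 5.261 × 10^8 × 11.8 = 4.78 × 10^8 m³
Q = 120 million m³/yr = 3.288 × 10^5 m³/d
t = ΔV / Q = 4.78 × 10^8 m³ / 3.288 × 10^5 m³/d = 1454 d
t = 1454 d ≈ 48.46 months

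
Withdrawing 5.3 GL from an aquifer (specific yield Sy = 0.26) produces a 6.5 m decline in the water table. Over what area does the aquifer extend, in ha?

ΔV = 5.3 GL = 5.3 × 10^6 m³
A = ΔV / (Sy × Δh) = 5.3 × 10^6 / (0.26 × 6.5) = 3.136 × 10^6 m²
A = 3.136 × 10^6 m² = 313.6 ha

A ≈ 314 ha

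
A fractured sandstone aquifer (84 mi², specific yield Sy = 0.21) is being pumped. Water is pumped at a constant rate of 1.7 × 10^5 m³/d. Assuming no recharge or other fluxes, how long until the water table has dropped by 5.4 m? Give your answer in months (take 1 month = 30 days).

A = 84 mi² = 2.176 × 10^8 m²
ΔV = Sy × A × Δh = 0.21 × 2.176 × 10^8 × 5.4 = 2.467 × 10^8 m³
t = ΔV / Q = 2.467 × 10^8 m³ / 1.7 × 10^5 m³/d = 1451 d
t = 1451 d ≈ 48.37 months

t ≈ 48.4 months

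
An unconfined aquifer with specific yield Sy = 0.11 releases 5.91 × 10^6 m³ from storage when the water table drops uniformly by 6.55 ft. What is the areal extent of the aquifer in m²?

A ≈ 2.69 × 10^7 m²

Δh = 6.55 ft = 1.996 m
A = ΔV / (Sy × Δh) = 5.91 × 10^6 / (0.11 × 1.996) = 2.691 × 10^7 m²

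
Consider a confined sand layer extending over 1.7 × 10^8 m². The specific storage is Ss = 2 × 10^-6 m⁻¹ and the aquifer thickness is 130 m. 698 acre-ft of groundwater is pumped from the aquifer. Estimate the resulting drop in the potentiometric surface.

Δh ≈ 19.5 m

S = Ss × b = 2 × 10^-6 m⁻¹ × 130 m = 2.6 × 10^-4
ΔV = 698 acre-ft = 8.61 × 10^5 m³
Δh = ΔV / (S × A) = 8.61 × 10^5 m³ / (2.6 × 10^-4 × 1.7 × 10^8 m²) = 19.48 m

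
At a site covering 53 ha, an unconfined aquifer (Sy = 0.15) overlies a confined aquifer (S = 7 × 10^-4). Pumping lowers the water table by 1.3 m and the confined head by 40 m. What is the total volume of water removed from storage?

A = 53 ha = 5.3 × 10^5 m²
Unconfined: ΔV_u = Sy × A × Δh_u = 0.15 × 5.3 × 10^5 × 1.3 = 1.034 × 10^5 m³
Confined: ΔV_c = S × A × Δh_c = 7 × 10^-4 × 5.3 × 10^5 × 40 = 14840 m³
Total ΔV = 1.034 × 10^5 + 14840 = 1.182 × 10^5 m³

ΔV ≈ 1.18 × 10^5 m³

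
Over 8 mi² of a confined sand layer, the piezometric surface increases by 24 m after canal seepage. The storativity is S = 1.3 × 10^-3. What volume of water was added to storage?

A = 8 mi² = 2.072 × 10^7 m²
ΔV = S × A × Δh = 0.0013 × 2.072 × 10^7 m² × 24 m = 6.465 × 10^5 m³

ΔV ≈ 6.46 × 10^5 m³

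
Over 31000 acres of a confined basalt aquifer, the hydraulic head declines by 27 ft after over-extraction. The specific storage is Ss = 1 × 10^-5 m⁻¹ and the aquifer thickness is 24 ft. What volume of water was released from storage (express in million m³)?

b = 24 ft = 7.315 m
S = Ss × b = 1 × 10^-5 m⁻¹ × 7.315 m = 7.315 × 10^-5
A = 31000 acres = 1.255 × 10^8 m²
Δh = 27 ft = 8.23 m
ΔV = S × A × Δh = 7.315 × 10^-5 × 1.255 × 10^8 m² × 8.23 m = 75520 m³
ΔV = 75520 m³ = 0.07552 million m³

ΔV ≈ 0.0755 million m³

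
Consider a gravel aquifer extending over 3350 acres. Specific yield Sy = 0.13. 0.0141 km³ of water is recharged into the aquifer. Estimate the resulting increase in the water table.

Δh ≈ 8 m

A = 3350 acres = 1.356 × 10^7 m²
ΔV = 0.0141 km³ = 1.41 × 10^7 m³
Δh = ΔV / (Sy × A) = 1.41 × 10^7 m³ / (0.13 × 1.356 × 10^7 m²) = 8 m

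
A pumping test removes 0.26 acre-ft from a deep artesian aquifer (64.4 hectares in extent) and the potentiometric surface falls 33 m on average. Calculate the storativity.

A = 64.4 hectares = 6.44 × 10^5 m²
ΔV = 0.26 acre-ft = 320.7 m³
S = ΔV / (A × Δh) = 320.7 m³ / (6.44 × 10^5 m² × 33 m) = 1.509 × 10^-5

S ≈ 1.5 × 10^-5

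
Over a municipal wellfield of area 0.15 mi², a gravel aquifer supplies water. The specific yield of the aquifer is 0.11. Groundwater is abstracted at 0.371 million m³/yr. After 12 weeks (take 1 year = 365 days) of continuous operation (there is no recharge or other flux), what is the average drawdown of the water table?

A = 0.15 mi² = 3.885 × 10^5 m²
Q = 0.371 million m³/yr = 1016 m³/d
t = 12 weeks = 84 d
ΔV = Q × t = 1016 m³/d × 84 d = 85380 m³
Δh = ΔV / (Sy × A) = 85380 / (0.11 × 3.885 × 10^5) = 1.998 m

Δh ≈ 2 m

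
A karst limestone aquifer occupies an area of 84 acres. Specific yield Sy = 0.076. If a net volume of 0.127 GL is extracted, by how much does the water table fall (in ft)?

Δh ≈ 16.1 ft

A = 84 acres = 3.399 × 10^5 m²
ΔV = 0.127 GL = 1.27 × 10^5 m³
Δh = ΔV / (Sy × A) = 1.27 × 10^5 m³ / (0.076 × 3.399 × 10^5 m²) = 4.916 m
Δh = 4.916 m = 16.13 ft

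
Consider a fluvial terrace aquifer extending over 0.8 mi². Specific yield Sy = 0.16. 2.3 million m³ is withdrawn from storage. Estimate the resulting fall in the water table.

Δh ≈ 6.94 m

A = 0.8 mi² = 2.072 × 10^6 m²
ΔV = 2.3 million m³ = 2.3 × 10^6 m³
Δh = ΔV / (Sy × A) = 2.3 × 10^6 m³ / (0.16 × 2.072 × 10^6 m²) = 6.938 m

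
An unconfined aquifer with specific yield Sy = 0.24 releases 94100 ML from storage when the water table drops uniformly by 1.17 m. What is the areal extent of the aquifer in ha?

A ≈ 33500 ha

ΔV = 94100 ML = 9.41 × 10^7 m³
A = ΔV / (Sy × Δh) = 9.41 × 10^7 / (0.24 × 1.17) = 3.351 × 10^8 m²
A = 3.351 × 10^8 m² = 33510 ha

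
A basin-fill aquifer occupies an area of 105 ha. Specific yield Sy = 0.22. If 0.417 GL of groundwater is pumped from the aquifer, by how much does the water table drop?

A = 105 ha = 1.05 × 10^6 m²
ΔV = 0.417 GL = 4.17 × 10^5 m³
Δh = ΔV / (Sy × A) = 4.17 × 10^5 m³ / (0.22 × 1.05 × 10^6 m²) = 1.805 m

Δh ≈ 1.81 m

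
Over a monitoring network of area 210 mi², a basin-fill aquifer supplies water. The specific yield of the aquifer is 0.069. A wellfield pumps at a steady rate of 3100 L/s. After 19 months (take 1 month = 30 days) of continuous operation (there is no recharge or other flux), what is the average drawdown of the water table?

A = 210 mi² = 5.439 × 10^8 m²
Q = 3100 L/s = 2.678 × 10^5 m³/d
t = 19 months = 570 d
ΔV = Q × t = 2.678 × 10^5 m³/d × 570 d = 1.527 × 10^8 m³
Δh = ΔV / (Sy × A) = 1.527 × 10^8 / (0.069 × 5.439 × 10^8) = 4.068 m

Δh ≈ 4.07 m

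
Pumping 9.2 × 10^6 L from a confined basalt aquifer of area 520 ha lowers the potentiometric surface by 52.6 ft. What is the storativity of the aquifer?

A = 520 ha = 5.2 × 10^6 m²
Δh = 52.6 ft = 16.03 m
ΔV = 9.2 × 10^6 L = 9200 m³
S = ΔV / (A × Δh) = 9200 m³ / (5.2 × 10^6 m² × 16.03 m) = 1.104 × 10^-4

S ≈ 1.1 × 10^-4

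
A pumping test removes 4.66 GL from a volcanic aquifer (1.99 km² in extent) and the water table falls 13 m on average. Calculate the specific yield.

A = 1.99 km² = 1.99 × 10^6 m²
ΔV = 4.66 GL = 4.66 × 10^6 m³
Sy = ΔV / (A × Δh) = 4.66 × 10^6 m³ / (1.99 × 10^6 m² × 13 m) = 0.1801

Sy ≈ 0.18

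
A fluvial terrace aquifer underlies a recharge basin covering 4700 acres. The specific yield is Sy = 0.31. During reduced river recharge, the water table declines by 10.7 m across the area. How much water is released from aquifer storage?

ΔV ≈ 6.31 × 10^7 m³

A = 4700 acres = 1.902 × 10^7 m²
ΔV = Sy × A × Δh = 0.31 × 1.902 × 10^7 m² × 10.7 m = 6.309 × 10^7 m³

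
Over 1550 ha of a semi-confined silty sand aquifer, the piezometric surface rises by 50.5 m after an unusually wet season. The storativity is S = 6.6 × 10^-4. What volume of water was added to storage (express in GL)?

ΔV ≈ 0.517 GL

A = 1550 ha = 1.55 × 10^7 m²
ΔV = S × A × Δh = 6.6 × 10^-4 × 1.55 × 10^7 m² × 50.5 m = 5.166 × 10^5 m³
ΔV = 5.166 × 10^5 m³ = 0.5166 GL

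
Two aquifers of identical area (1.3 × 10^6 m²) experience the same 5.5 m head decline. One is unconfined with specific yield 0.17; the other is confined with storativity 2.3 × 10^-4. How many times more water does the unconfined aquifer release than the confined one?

Unconfined: ΔV_u = Sy × A × Δh = 0.17 × 1.3 × 10^6 × 5.5 = 1.216 × 10^6 m³
Confined: ΔV_c = S × A × Δh = 2.3 × 10^-4 × 1.3 × 10^6 × 5.5 = 1644 m³
Ratio = ΔV_u / ΔV_c = Sy / S = 0.17 / 2.3 × 10^-4 = 739.1

ΔV_u / ΔV_c ≈ 739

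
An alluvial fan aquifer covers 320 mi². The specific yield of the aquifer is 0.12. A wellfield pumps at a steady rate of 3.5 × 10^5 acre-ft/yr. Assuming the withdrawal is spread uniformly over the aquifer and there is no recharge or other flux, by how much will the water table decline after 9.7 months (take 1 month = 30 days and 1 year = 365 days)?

A = 320 mi² = 8.288 × 10^8 m²
Q = 3.5 × 10^5 acre-ft/yr = 1.183 × 10^6 m³/d
t = 9.7 months = 291 d
ΔV = Q × t = 1.183 × 10^6 m³/d × 291 d = 3.442 × 10^8 m³
Δh = ΔV / (Sy × A) = 3.442 × 10^8 / (0.12 × 8.288 × 10^8) = 3.461 m

Δh ≈ 3.46 m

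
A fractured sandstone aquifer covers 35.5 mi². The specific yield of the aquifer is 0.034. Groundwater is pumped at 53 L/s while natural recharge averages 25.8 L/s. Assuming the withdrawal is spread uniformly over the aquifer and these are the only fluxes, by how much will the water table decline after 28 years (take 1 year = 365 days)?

Δh ≈ 7.68 m

A = 35.5 mi² = 9.194 × 10^7 m²
Net abstraction = 53 − 25.8 = 27.2 L/s
Q_net = 27.2 L/s = 2350 m³/d
t = 28 years = 10220 d
ΔV = Q × t = 2350 m³/d × 10220 d = 2.402 × 10^7 m³
Δh = ΔV / (Sy × A) = 2.402 × 10^7 / (0.034 × 9.194 × 10^7) = 7.683 m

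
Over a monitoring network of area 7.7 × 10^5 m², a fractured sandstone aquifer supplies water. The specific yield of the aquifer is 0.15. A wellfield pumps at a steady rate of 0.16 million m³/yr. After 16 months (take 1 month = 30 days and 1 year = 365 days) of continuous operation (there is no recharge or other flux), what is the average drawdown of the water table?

Q = 0.16 million m³/yr = 438.4 m³/d
t = 16 months = 480 d
ΔV = Q × t = 438.4 m³/d × 480 d = 2.104 × 10^5 m³
Δh = ΔV / (Sy × A) = 2.104 × 10^5 / (0.15 × 7.7 × 10^5) = 1.822 m

Δh ≈ 1.82 m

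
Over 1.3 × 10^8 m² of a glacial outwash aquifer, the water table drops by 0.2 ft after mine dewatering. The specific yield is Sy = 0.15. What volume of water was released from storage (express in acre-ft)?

ΔV ≈ 964 acre-ft

Δh = 0.2 ft = 0.06096 m
ΔV = Sy × A × Δh = 0.15 × 1.3 × 10^8 m² × 0.06096 m = 1.189 × 10^6 m³
ΔV = 1.189 × 10^6 m³ = 963.7 acre-ft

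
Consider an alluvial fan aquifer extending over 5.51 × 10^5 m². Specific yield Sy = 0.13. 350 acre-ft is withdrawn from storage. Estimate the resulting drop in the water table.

Δh ≈ 6.03 m

ΔV = 350 acre-ft = 4.317 × 10^5 m³
Δh = ΔV / (Sy × A) = 4.317 × 10^5 m³ / (0.13 × 5.51 × 10^5 m²) = 6.027 m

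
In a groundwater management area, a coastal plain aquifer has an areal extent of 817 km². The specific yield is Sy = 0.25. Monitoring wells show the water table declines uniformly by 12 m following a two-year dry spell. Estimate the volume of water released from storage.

A = 817 km² = 8.17 × 10^8 m²
ΔV = Sy × A × Δh = 0.25 × 8.17 × 10^8 m² × 12 m = 2.451 × 10^9 m³

ΔV ≈ 2.45 × 10^9 m³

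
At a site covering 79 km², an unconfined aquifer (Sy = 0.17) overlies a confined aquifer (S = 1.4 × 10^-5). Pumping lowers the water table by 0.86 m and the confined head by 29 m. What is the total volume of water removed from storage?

A = 79 km² = 7.9 × 10^7 m²
Unconfined: ΔV_u = Sy × A × Δh_u = 0.17 × 7.9 × 10^7 × 0.86 = 1.155 × 10^7 m³
Confined: ΔV_c = S × A × Δh_c = 1.4 × 10^-5 × 7.9 × 10^7 × 29 = 32070 m³
Total ΔV = 1.155 × 10^7 + 32070 = 1.158 × 10^7 m³

ΔV ≈ 1.16 × 10^7 m³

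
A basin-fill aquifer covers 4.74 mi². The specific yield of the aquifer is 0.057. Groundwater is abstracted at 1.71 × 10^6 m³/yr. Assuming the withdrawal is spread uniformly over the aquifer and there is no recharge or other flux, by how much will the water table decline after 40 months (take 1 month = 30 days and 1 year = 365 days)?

A = 4.74 mi² = 1.228 × 10^7 m²
Q = 1.71 × 10^6 m³/yr = 4685 m³/d
t = 40 months = 1200 d
ΔV = Q × t = 4685 m³/d × 1200 d = 5.622 × 10^6 m³
Δh = ΔV / (Sy × A) = 5.622 × 10^6 / (0.057 × 1.228 × 10^7) = 8.034 m

Δh ≈ 8.03 m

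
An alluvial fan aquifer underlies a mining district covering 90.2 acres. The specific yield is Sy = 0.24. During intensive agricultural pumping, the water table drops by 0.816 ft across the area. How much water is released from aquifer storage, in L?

ΔV ≈ 2.18 × 10^7 L

A = 90.2 acres = 3.65 × 10^5 m²
Δh = 0.816 ft = 0.2487 m
ΔV = Sy × A × Δh = 0.24 × 3.65 × 10^5 m² × 0.2487 m = 21790 m³
ΔV = 21790 m³ = 2.179 × 10^7 L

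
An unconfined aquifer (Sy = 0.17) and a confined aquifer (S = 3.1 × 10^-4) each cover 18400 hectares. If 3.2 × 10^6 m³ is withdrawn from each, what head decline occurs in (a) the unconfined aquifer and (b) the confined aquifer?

A = 18400 hectares = 1.84 × 10^8 m²
Unconfined: Δh_u = ΔV/(Sy·A) = 3.2 × 10^6/(0.17 × 1.84 × 10^8) = 0.1023 m
Confined: Δh_c = ΔV/(S·A) = 3.2 × 10^6/(3.1 × 10^-4 × 1.84 × 10^8) = 56.1 m

Δh_u ≈ 0.102 m; Δh_c ≈ 56.1 m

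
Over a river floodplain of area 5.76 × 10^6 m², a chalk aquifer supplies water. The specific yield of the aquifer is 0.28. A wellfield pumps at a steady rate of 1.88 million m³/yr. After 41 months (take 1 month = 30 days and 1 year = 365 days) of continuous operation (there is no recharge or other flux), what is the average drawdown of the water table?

Q = 1.88 million m³/yr = 5151 m³/d
t = 41 months = 1230 d
ΔV = Q × t = 5151 m³/d × 1230 d = 6.335 × 10^6 m³
Δh = ΔV / (Sy × A) = 6.335 × 10^6 / (0.28 × 5.76 × 10^6) = 3.928 m

Δh ≈ 3.93 m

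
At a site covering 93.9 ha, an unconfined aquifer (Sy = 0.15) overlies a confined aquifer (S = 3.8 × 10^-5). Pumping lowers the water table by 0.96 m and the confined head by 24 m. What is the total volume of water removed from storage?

ΔV ≈ 1.36 × 10^5 m³

A = 93.9 ha = 9.39 × 10^5 m²
Unconfined: ΔV_u = Sy × A × Δh_u = 0.15 × 9.39 × 10^5 × 0.96 = 1.352 × 10^5 m³
Confined: ΔV_c = S × A × Δh_c = 3.8 × 10^-5 × 9.39 × 10^5 × 24 = 856.4 m³
Total ΔV = 1.352 × 10^5 + 856.4 = 1.361 × 10^5 m³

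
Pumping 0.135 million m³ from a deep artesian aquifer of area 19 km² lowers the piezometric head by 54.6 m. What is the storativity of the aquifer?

S ≈ 1.3 × 10^-4

A = 19 km² = 1.9 × 10^7 m²
ΔV = 0.135 million m³ = 1.35 × 10^5 m³
S = ΔV / (A × Δh) = 1.35 × 10^5 m³ / (1.9 × 10^7 m² × 54.6 m) = 1.301 × 10^-4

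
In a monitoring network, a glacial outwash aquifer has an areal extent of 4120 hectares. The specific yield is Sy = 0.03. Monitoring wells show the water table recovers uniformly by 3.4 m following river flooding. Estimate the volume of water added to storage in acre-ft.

A = 4120 hectares = 4.12 × 10^7 m²
ΔV = Sy × A × Δh = 0.03 × 4.12 × 10^7 m² × 3.4 m = 4.202 × 10^6 m³
ΔV = 4.202 × 10^6 m³ = 3407 acre-ft

ΔV ≈ 3410 acre-ft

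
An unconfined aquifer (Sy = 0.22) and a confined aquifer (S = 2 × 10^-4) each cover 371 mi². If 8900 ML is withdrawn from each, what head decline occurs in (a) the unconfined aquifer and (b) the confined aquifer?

A = 371 mi² = 9.609 × 10^8 m²
ΔV = 8900 ML = 8.9 × 10^6 m³
Unconfined: Δh_u = ΔV/(Sy·A) = 8.9 × 10^6/(0.22 × 9.609 × 10^8) = 0.0421 m
Confined: Δh_c = ΔV/(S·A) = 8.9 × 10^6/(2 × 10^-4 × 9.609 × 10^8) = 46.31 m

Δh_u ≈ 0.0421 m; Δh_c ≈ 46.3 m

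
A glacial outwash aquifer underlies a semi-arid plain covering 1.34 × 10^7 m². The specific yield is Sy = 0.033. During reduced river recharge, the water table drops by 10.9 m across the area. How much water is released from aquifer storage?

ΔV = Sy × A × Δh = 0.033 × 1.34 × 10^7 m² × 10.9 m = 4.82 × 10^6 m³

ΔV ≈ 4.82 × 10^6 m³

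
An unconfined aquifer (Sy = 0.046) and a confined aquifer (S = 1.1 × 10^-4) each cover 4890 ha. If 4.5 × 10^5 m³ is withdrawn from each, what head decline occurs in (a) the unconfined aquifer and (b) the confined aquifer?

A = 4890 ha = 4.89 × 10^7 m²
Unconfined: Δh_u = ΔV/(Sy·A) = 4.5 × 10^5/(0.046 × 4.89 × 10^7) = 0.2001 m
Confined: Δh_c = ΔV/(S·A) = 4.5 × 10^5/(1.1 × 10^-4 × 4.89 × 10^7) = 83.66 m

Δh_u ≈ 0.2 m; Δh_c ≈ 83.7 m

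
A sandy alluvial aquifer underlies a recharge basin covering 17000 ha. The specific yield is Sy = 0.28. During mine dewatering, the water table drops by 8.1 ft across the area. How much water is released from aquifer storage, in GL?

ΔV ≈ 118 GL

A = 17000 ha = 1.7 × 10^8 m²
Δh = 8.1 ft = 2.469 m
ΔV = Sy × A × Δh = 0.28 × 1.7 × 10^8 m² × 2.469 m = 1.175 × 10^8 m³
ΔV = 1.175 × 10^8 m³ = 117.5 GL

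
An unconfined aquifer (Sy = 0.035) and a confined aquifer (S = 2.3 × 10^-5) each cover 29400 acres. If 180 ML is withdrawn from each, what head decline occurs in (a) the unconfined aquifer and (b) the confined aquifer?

Δh_u ≈ 0.0432 m; Δh_c ≈ 65.8 m

A = 29400 acres = 1.19 × 10^8 m²
ΔV = 180 ML = 1.8 × 10^5 m³
Unconfined: Δh_u = ΔV/(Sy·A) = 1.8 × 10^5/(0.035 × 1.19 × 10^8) = 0.04323 m
Confined: Δh_c = ΔV/(S·A) = 1.8 × 10^5/(2.3 × 10^-5 × 1.19 × 10^8) = 65.78 m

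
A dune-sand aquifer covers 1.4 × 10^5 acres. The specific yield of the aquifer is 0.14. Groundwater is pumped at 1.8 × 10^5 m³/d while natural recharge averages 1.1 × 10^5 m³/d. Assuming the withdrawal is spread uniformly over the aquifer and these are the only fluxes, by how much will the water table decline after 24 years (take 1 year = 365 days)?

A = 1.4 × 10^5 acres = 5.666 × 10^8 m²
Net abstraction = 1.8 × 10^5 − 1.1 × 10^5 = 70000 m³/d
t = 24 years = 8760 d
ΔV = Q × t = 70000 m³/d × 8760 d = 6.132 × 10^8 m³
Δh = ΔV / (Sy × A) = 6.132 × 10^8 / (0.14 × 5.666 × 10^8) = 7.731 m

Δh ≈ 7.73 m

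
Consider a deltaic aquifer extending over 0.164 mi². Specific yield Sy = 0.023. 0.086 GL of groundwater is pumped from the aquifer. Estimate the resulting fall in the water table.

Δh ≈ 8.8 m

A = 0.164 mi² = 4.248 × 10^5 m²
ΔV = 0.086 GL = 86000 m³
Δh = ΔV / (Sy × A) = 86000 m³ / (0.023 × 4.248 × 10^5 m²) = 8.803 m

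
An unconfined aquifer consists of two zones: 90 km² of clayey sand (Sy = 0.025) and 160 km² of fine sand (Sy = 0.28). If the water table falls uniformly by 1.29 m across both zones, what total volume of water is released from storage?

A₁ = 90 km² = 9 × 10^7 m²; A₂ = 160 km² = 1.6 × 10^8 m²
ΔV₁ = 0.025 × 9 × 10^7 × 1.29 = 2.902 × 10^6 m³
ΔV₂ = 0.28 × 1.6 × 10^8 × 1.29 = 5.779 × 10^7 m³
ΔV = ΔV₁ + ΔV₂ = 6.069 × 10^7 m³

ΔV ≈ 6.07 × 10^7 m³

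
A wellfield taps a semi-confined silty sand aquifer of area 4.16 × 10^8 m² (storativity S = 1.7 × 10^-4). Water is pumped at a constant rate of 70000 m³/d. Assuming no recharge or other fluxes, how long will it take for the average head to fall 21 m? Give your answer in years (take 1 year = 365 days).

ΔV = S × A × Δh = 1.7 × 10^-4 × 4.16 × 10^8 × 21 = 1.485 × 10^6 m³
t = ΔV / Q = 1.485 × 10^6 m³ / 70000 m³/d = 21.22 d
t = 21.22 d ≈ 0.05813 years

t ≈ 0.0581 years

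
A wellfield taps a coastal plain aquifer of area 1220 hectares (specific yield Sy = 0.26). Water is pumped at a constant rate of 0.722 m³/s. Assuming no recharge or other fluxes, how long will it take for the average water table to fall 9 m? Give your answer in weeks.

A = 1220 hectares = 1.22 × 10^7 m²
ΔV = Sy × A × Δh = 0.26 × 1.22 × 10^7 × 9 = 2.855 × 10^7 m³
Q = 0.722 m³/s = 62380 m³/d
t = ΔV / Q = 2.855 × 10^7 m³ / 62380 m³/d = 457.6 d
t = 457.6 d ≈ 65.38 weeks

t ≈ 65.4 weeks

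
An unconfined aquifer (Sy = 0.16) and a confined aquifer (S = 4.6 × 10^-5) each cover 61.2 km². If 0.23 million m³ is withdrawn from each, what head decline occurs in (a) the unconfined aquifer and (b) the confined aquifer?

Δh_u ≈ 0.0235 m; Δh_c ≈ 81.7 m

A = 61.2 km² = 6.12 × 10^7 m²
ΔV = 0.23 million m³ = 2.3 × 10^5 m³
Unconfined: Δh_u = ΔV/(Sy·A) = 2.3 × 10^5/(0.16 × 6.12 × 10^7) = 0.02349 m
Confined: Δh_c = ΔV/(S·A) = 2.3 × 10^5/(4.6 × 10^-5 × 6.12 × 10^7) = 81.7 m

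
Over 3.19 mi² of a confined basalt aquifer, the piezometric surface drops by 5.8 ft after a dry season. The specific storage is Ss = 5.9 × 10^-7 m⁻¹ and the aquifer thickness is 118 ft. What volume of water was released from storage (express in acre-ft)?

ΔV ≈ 0.251 acre-ft

b = 118 ft = 35.97 m
S = Ss × b = 5.9 × 10^-7 m⁻¹ × 35.97 m = 2.122 × 10^-5
A = 3.19 mi² = 8.262 × 10^6 m²
Δh = 5.8 ft = 1.768 m
ΔV = S × A × Δh = 2.122 × 10^-5 × 8.262 × 10^6 m² × 1.768 m = 309.9 m³
ΔV = 309.9 m³ = 0.2513 acre-ft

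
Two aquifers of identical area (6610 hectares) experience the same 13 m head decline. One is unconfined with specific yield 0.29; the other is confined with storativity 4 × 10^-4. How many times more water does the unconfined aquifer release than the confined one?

ΔV_u / ΔV_c ≈ 725

A = 6610 hectares = 6.61 × 10^7 m²
Unconfined: ΔV_u = Sy × A × Δh = 0.29 × 6.61 × 10^7 × 13 = 2.492 × 10^8 m³
Confined: ΔV_c = S × A × Δh = 4 × 10^-4 × 6.61 × 10^7 × 13 = 3.437 × 10^5 m³
Ratio = ΔV_u / ΔV_c = Sy / S = 0.29 / 4 × 10^-4 = 725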